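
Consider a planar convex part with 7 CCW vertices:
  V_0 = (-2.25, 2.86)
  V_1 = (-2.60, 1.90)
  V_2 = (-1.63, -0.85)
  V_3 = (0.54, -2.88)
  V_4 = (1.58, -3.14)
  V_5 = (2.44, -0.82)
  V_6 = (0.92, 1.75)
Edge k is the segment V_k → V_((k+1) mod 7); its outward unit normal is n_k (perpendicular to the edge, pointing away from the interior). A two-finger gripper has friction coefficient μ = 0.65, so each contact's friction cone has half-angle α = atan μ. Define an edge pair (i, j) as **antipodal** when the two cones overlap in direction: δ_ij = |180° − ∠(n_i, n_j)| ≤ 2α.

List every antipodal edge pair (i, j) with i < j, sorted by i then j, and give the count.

count = 9; pairs: (0,4), (0,5), (1,4), (1,5), (1,6), (2,5), (2,6), (3,5), (3,6)

α = atan 0.65 = 33.02°;  2α = 66.05°
n_0 = (-0.9395, +0.3425)
n_1 = (-0.9431, -0.3326)
n_2 = (-0.6832, -0.7303)
n_3 = (-0.2425, -0.9701)
n_4 = (+0.9377, -0.3476)
n_5 = (+0.8607, +0.5091)
n_6 = (+0.3305, +0.9438)
  (0,1): δ = 140.54°  ·
  (0,2): δ = 113.06°  ·
  (0,3): δ = 84.01°  ·
  (0,4): δ = 0.31°  ✓
  (0,5): δ = 50.63°  ✓
  (0,6): δ = 90.73°  ·
  (1,2): δ = 152.52°  ·
  (1,3): δ = 123.47°  ·
  (1,4): δ = 39.77°  ✓
  (1,5): δ = 11.17°  ✓
  (1,6): δ = 51.27°  ✓
  (2,3): δ = 150.95°  ·
  (2,4): δ = 67.25°  ·
  (2,5): δ = 16.31°  ✓
  (2,6): δ = 23.79°  ✓
  (3,4): δ = 96.30°  ·
  (3,5): δ = 45.36°  ✓
  (3,6): δ = 5.26°  ✓
  (4,5): δ = 129.06°  ·
  (4,6): δ = 88.96°  ·
  (5,6): δ = 139.90°  ·
antipodal pairs: 9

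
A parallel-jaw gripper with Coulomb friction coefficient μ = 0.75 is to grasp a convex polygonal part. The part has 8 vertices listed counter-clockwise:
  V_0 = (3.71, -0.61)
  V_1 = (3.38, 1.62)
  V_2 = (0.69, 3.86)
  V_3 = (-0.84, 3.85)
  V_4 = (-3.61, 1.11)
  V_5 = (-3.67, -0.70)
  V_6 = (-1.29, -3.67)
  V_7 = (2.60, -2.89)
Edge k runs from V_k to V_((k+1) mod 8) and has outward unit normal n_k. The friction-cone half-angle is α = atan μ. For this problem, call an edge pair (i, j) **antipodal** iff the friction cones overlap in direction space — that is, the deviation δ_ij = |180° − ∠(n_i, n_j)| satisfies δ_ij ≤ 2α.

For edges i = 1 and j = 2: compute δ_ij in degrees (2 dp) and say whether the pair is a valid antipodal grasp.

δ = 139.84°, invalid

α = atan 0.75 = 36.87°;  2α = 73.74°
edge 1: e_1 = (-2.69, +2.24);  n_1 = (+0.6399, +0.7685)
edge 2: e_2 = (-1.53, -0.01);  n_2 = (-0.0065, +1.0000)
∠(n_1, n_2) = 40.16°
δ = |180° − 40.16°| = 139.84°
139.84° > 2α = 73.74°  →  invalid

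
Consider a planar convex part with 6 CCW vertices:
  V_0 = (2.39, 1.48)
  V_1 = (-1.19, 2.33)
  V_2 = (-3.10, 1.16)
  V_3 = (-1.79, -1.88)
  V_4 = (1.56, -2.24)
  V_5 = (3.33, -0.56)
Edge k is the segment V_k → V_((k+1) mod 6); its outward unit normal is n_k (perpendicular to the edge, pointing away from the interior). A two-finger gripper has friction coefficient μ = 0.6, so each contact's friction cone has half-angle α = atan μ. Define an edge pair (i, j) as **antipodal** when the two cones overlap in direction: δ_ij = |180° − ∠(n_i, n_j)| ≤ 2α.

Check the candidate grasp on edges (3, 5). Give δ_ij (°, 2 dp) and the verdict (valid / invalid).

δ = 59.13°, valid

α = atan 0.6 = 30.96°;  2α = 61.93°
edge 3: e_3 = (+3.35, -0.36);  n_3 = (-0.1068, -0.9943)
edge 5: e_5 = (-0.94, +2.04);  n_5 = (+0.9082, +0.4185)
∠(n_3, n_5) = 120.87°
δ = |180° − 120.87°| = 59.13°
59.13° ≤ 2α = 61.93°  →  valid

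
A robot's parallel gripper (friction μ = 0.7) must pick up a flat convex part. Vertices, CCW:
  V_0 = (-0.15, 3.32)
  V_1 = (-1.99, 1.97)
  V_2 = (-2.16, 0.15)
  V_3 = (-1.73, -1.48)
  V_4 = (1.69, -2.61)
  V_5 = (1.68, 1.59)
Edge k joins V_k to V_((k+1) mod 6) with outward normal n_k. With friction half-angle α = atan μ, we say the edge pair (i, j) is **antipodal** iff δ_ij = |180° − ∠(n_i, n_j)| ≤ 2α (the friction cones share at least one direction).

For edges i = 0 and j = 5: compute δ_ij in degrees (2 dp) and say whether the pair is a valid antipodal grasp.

δ = 100.34°, invalid

α = atan 0.7 = 34.99°;  2α = 69.98°
edge 0: e_0 = (-1.84, -1.35);  n_0 = (-0.5916, +0.8063)
edge 5: e_5 = (-1.83, +1.73);  n_5 = (+0.6870, +0.7267)
∠(n_0, n_5) = 79.66°
δ = |180° − 79.66°| = 100.34°
100.34° > 2α = 69.98°  →  invalid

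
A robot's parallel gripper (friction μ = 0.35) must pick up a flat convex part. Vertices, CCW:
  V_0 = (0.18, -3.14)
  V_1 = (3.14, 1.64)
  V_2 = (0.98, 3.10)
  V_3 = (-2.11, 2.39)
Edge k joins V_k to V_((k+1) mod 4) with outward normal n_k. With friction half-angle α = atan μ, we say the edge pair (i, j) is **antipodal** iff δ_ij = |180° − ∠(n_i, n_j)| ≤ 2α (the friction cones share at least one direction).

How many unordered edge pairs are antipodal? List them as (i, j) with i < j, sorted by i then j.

count = 1; pairs: (1,3)

α = atan 0.35 = 19.29°;  2α = 38.58°
n_0 = (+0.8502, -0.5265)
n_1 = (+0.5600, +0.8285)
n_2 = (-0.2239, +0.9746)
n_3 = (-0.9239, -0.3826)
  (0,1): δ = 92.29°  ·
  (0,2): δ = 45.29°  ·
  (0,3): δ = 54.26°  ·
  (1,2): δ = 133.00°  ·
  (1,3): δ = 33.45°  ✓
  (2,3): δ = 80.45°  ·
antipodal pairs: 1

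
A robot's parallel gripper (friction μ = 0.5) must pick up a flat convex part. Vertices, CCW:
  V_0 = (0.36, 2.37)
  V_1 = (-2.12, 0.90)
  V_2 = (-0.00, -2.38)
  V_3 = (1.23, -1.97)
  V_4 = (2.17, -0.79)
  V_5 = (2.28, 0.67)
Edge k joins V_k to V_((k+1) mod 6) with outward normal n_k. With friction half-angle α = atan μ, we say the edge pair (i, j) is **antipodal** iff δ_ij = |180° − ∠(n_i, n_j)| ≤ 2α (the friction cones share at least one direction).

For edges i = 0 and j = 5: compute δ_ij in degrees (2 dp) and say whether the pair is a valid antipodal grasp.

δ = 107.82°, invalid

α = atan 0.5 = 26.57°;  2α = 53.13°
edge 0: e_0 = (-2.48, -1.47);  n_0 = (-0.5099, +0.8602)
edge 5: e_5 = (-1.92, +1.70);  n_5 = (+0.6629, +0.7487)
∠(n_0, n_5) = 72.18°
δ = |180° − 72.18°| = 107.82°
107.82° > 2α = 53.13°  →  invalid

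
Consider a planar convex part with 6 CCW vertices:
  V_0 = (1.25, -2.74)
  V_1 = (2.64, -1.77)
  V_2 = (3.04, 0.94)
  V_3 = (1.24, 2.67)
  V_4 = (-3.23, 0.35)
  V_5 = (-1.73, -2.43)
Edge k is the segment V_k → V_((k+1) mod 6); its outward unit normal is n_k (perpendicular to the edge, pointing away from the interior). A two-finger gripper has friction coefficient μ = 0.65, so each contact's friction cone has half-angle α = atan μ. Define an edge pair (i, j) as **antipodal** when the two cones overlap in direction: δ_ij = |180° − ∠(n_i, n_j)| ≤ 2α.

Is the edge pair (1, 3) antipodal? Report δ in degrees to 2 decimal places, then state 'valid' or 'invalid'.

δ = 54.17°, valid

α = atan 0.65 = 33.02°;  2α = 66.05°
edge 1: e_1 = (+0.40, +2.71);  n_1 = (+0.9893, -0.1460)
edge 3: e_3 = (-4.47, -2.32);  n_3 = (-0.4607, +0.8876)
∠(n_1, n_3) = 125.83°
δ = |180° − 125.83°| = 54.17°
54.17° ≤ 2α = 66.05°  →  valid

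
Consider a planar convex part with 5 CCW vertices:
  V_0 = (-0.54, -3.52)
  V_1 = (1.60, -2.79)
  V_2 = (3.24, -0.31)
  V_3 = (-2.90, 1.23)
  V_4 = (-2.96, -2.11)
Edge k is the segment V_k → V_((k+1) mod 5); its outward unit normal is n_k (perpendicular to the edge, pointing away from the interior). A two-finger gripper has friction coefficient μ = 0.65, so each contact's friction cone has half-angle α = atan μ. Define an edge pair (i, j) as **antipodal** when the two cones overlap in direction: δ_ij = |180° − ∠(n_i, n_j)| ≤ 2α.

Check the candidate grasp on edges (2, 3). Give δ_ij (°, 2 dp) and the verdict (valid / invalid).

α = atan 0.65 = 33.02°;  2α = 66.05°
edge 2: e_2 = (-6.14, +1.54);  n_2 = (+0.2433, +0.9700)
edge 3: e_3 = (-0.06, -3.34);  n_3 = (-0.9998, +0.0180)
∠(n_2, n_3) = 103.05°
δ = |180° − 103.05°| = 76.95°
76.95° > 2α = 66.05°  →  invalid

δ = 76.95°, invalid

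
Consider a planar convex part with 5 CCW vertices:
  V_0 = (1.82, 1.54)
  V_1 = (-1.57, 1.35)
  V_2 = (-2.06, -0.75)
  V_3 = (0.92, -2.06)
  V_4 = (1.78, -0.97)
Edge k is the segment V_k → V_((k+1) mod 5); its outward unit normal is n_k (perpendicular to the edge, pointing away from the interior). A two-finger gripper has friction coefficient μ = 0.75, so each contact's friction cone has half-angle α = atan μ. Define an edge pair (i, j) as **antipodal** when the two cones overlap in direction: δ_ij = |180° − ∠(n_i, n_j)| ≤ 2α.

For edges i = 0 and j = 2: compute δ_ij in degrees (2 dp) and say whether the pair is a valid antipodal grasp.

δ = 26.94°, valid

α = atan 0.75 = 36.87°;  2α = 73.74°
edge 0: e_0 = (-3.39, -0.19);  n_0 = (-0.0560, +0.9984)
edge 2: e_2 = (+2.98, -1.31);  n_2 = (-0.4024, -0.9155)
∠(n_0, n_2) = 153.06°
δ = |180° − 153.06°| = 26.94°
26.94° ≤ 2α = 73.74°  →  valid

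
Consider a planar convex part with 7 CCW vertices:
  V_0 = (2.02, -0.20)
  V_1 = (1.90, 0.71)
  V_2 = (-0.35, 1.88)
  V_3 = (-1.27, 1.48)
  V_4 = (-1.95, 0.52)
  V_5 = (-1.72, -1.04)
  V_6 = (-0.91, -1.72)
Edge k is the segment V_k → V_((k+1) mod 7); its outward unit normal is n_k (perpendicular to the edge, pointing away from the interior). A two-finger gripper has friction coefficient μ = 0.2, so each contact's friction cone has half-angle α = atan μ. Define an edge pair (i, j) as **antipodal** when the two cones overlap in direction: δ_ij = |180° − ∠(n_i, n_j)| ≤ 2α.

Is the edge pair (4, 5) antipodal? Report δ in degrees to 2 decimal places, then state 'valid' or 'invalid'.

δ = 138.40°, invalid

α = atan 0.2 = 11.31°;  2α = 22.62°
edge 4: e_4 = (+0.23, -1.56);  n_4 = (-0.9893, -0.1459)
edge 5: e_5 = (+0.81, -0.68);  n_5 = (-0.6430, -0.7659)
∠(n_4, n_5) = 41.60°
δ = |180° − 41.60°| = 138.40°
138.40° > 2α = 22.62°  →  invalid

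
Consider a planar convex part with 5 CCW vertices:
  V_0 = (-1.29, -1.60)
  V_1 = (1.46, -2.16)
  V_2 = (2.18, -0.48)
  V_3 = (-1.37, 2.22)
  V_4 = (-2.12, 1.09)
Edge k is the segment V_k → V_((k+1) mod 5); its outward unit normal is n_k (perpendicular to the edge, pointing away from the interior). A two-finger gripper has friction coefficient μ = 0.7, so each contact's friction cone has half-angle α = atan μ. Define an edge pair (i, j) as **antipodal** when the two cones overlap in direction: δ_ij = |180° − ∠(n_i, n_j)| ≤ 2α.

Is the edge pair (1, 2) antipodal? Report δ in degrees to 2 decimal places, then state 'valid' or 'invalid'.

α = atan 0.7 = 34.99°;  2α = 69.98°
edge 1: e_1 = (+0.72, +1.68);  n_1 = (+0.9191, -0.3939)
edge 2: e_2 = (-3.55, +2.70);  n_2 = (+0.6054, +0.7959)
∠(n_1, n_2) = 75.94°
δ = |180° − 75.94°| = 104.06°
104.06° > 2α = 69.98°  →  invalid

δ = 104.06°, invalid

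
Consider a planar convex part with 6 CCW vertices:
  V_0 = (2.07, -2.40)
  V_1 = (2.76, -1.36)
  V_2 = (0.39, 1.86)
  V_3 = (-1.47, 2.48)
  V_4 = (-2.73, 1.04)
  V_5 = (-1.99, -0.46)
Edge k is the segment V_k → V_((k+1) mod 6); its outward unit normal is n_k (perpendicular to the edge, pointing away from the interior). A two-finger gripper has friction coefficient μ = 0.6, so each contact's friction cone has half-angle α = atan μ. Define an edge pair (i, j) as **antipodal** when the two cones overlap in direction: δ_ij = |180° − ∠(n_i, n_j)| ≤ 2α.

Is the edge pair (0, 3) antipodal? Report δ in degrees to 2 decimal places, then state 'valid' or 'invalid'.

δ = 7.62°, valid

α = atan 0.6 = 30.96°;  2α = 61.93°
edge 0: e_0 = (+0.69, +1.04);  n_0 = (+0.8333, -0.5528)
edge 3: e_3 = (-1.26, -1.44);  n_3 = (-0.7526, +0.6585)
∠(n_0, n_3) = 172.38°
δ = |180° − 172.38°| = 7.62°
7.62° ≤ 2α = 61.93°  →  valid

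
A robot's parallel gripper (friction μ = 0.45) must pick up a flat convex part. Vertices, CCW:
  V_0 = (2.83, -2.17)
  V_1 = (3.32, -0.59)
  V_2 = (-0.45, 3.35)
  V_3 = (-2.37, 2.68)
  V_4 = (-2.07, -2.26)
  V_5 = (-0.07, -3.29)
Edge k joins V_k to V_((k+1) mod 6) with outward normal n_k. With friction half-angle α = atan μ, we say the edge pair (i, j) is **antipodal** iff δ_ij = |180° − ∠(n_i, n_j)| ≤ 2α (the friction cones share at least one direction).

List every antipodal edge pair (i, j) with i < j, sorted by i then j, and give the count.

α = atan 0.45 = 24.23°;  2α = 48.46°
n_0 = (+0.9551, -0.2962)
n_1 = (+0.7225, +0.6913)
n_2 = (-0.3295, +0.9442)
n_3 = (-0.9982, -0.0606)
n_4 = (-0.4579, -0.8890)
n_5 = (+0.3603, -0.9328)
  (0,1): δ = 119.03°  ·
  (0,2): δ = 53.53°  ·
  (0,3): δ = 20.71°  ✓
  (0,4): δ = 79.98°  ·
  (0,5): δ = 128.35°  ·
  (1,2): δ = 114.50°  ·
  (1,3): δ = 40.26°  ✓
  (1,4): δ = 19.01°  ✓
  (1,5): δ = 67.38°  ·
  (2,3): δ = 105.76°  ·
  (2,4): δ = 46.49°  ✓
  (2,5): δ = 1.88°  ✓
  (3,4): δ = 120.72°  ·
  (3,5): δ = 72.36°  ·
  (4,5): δ = 131.63°  ·
antipodal pairs: 5

count = 5; pairs: (0,3), (1,3), (1,4), (2,4), (2,5)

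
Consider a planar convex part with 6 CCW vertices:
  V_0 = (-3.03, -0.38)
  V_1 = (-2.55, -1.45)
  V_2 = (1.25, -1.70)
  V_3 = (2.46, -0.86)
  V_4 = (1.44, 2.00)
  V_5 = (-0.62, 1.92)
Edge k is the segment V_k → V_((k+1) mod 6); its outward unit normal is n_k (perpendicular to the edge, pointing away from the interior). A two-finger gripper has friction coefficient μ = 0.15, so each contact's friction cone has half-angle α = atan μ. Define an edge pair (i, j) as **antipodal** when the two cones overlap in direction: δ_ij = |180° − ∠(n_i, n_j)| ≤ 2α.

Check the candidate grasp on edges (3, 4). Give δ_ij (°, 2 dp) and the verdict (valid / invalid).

α = atan 0.15 = 8.53°;  2α = 17.06°
edge 3: e_3 = (-1.02, +2.86);  n_3 = (+0.9419, +0.3359)
edge 4: e_4 = (-2.06, -0.08);  n_4 = (-0.0388, +0.9992)
∠(n_3, n_4) = 72.60°
δ = |180° − 72.60°| = 107.40°
107.40° > 2α = 17.06°  →  invalid

δ = 107.40°, invalid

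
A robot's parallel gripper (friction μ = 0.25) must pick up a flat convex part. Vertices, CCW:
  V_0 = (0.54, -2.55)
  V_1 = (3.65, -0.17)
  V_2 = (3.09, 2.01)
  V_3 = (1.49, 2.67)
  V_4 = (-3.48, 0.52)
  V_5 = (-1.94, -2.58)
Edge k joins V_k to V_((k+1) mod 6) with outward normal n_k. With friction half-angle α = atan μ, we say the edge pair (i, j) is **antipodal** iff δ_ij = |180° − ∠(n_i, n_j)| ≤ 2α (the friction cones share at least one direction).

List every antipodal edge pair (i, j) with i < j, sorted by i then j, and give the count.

α = atan 0.25 = 14.04°;  2α = 28.07°
n_0 = (+0.6077, -0.7941)
n_1 = (+0.9686, +0.2488)
n_2 = (+0.3813, +0.9244)
n_3 = (-0.3970, +0.9178)
n_4 = (-0.8956, -0.4449)
n_5 = (+0.0121, -0.9999)
  (0,1): δ = 113.02°  ·
  (0,2): δ = 59.84°  ·
  (0,3): δ = 14.03°  ✓
  (0,4): δ = 78.99°  ·
  (0,5): δ = 143.27°  ·
  (1,2): δ = 126.82°  ·
  (1,3): δ = 81.01°  ·
  (1,4): δ = 12.01°  ✓
  (1,5): δ = 76.29°  ·
  (2,3): δ = 134.19°  ·
  (2,4): δ = 41.17°  ·
  (2,5): δ = 23.11°  ✓
  (3,4): δ = 86.98°  ·
  (3,5): δ = 22.70°  ✓
  (4,5): δ = 115.72°  ·
antipodal pairs: 4

count = 4; pairs: (0,3), (1,4), (2,5), (3,5)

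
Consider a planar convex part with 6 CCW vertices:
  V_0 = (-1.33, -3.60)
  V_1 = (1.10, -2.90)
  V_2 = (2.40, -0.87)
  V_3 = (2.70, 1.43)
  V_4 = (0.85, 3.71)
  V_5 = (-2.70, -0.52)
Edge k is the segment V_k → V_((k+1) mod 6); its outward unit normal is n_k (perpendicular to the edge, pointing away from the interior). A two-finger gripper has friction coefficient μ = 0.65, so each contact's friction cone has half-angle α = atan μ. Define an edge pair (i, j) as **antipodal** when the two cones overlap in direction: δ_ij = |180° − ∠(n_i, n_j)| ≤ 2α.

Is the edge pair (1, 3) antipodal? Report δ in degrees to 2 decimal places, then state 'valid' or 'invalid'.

δ = 108.31°, invalid

α = atan 0.65 = 33.02°;  2α = 66.05°
edge 1: e_1 = (+1.30, +2.03);  n_1 = (+0.8421, -0.5393)
edge 3: e_3 = (-1.85, +2.28);  n_3 = (+0.7765, +0.6301)
∠(n_1, n_3) = 71.69°
δ = |180° − 71.69°| = 108.31°
108.31° > 2α = 66.05°  →  invalid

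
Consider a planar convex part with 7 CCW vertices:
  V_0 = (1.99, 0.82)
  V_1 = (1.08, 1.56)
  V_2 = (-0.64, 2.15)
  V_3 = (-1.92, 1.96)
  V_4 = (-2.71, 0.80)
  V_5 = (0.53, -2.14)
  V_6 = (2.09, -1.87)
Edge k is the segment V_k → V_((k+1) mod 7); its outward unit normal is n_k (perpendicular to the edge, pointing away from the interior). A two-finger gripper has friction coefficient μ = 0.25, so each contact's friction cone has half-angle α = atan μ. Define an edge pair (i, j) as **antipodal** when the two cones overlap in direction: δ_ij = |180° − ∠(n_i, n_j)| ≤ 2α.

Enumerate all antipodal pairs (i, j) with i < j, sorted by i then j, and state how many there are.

α = atan 0.25 = 14.04°;  2α = 28.07°
n_0 = (+0.6309, +0.7759)
n_1 = (+0.3245, +0.9459)
n_2 = (-0.1468, +0.9892)
n_3 = (-0.8265, +0.5629)
n_4 = (-0.6720, -0.7406)
n_5 = (+0.1705, -0.9854)
n_6 = (+0.9993, +0.0371)
  (0,1): δ = 159.82°  ·
  (0,2): δ = 132.44°  ·
  (0,3): δ = 85.14°  ·
  (0,4): δ = 3.10°  ✓
  (0,5): δ = 48.94°  ·
  (0,6): δ = 131.25°  ·
  (1,2): δ = 152.62°  ·
  (1,3): δ = 105.32°  ·
  (1,4): δ = 23.29°  ✓
  (1,5): δ = 28.75°  ·
  (1,6): δ = 111.06°  ·
  (2,3): δ = 132.70°  ·
  (2,4): δ = 50.66°  ·
  (2,5): δ = 1.38°  ✓
  (2,6): δ = 83.69°  ·
  (3,4): δ = 97.96°  ·
  (3,5): δ = 45.92°  ·
  (3,6): δ = 36.39°  ·
  (4,5): δ = 127.96°  ·
  (4,6): δ = 45.65°  ·
  (5,6): δ = 97.69°  ·
antipodal pairs: 3

count = 3; pairs: (0,4), (1,4), (2,5)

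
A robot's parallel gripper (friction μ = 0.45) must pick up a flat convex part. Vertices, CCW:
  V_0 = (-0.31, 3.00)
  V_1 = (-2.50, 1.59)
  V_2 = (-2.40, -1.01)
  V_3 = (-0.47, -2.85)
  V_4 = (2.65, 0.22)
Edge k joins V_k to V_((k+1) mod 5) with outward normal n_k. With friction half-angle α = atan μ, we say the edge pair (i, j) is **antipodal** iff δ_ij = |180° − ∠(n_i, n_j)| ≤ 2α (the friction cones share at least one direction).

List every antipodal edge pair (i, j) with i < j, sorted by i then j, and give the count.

count = 4; pairs: (0,3), (1,3), (1,4), (2,4)

α = atan 0.45 = 24.23°;  2α = 48.46°
n_0 = (-0.5413, +0.8408)
n_1 = (-0.9993, -0.0384)
n_2 = (-0.6900, -0.7238)
n_3 = (+0.7014, -0.7128)
n_4 = (+0.6846, +0.7289)
  (0,1): δ = 120.57°  ·
  (0,2): δ = 76.41°  ·
  (0,3): δ = 11.76°  ✓
  (0,4): δ = 104.02°  ·
  (1,2): δ = 135.84°  ·
  (1,3): δ = 47.67°  ✓
  (1,4): δ = 44.59°  ✓
  (2,3): δ = 91.83°  ·
  (2,4): δ = 0.43°  ✓
  (3,4): δ = 87.74°  ·
antipodal pairs: 4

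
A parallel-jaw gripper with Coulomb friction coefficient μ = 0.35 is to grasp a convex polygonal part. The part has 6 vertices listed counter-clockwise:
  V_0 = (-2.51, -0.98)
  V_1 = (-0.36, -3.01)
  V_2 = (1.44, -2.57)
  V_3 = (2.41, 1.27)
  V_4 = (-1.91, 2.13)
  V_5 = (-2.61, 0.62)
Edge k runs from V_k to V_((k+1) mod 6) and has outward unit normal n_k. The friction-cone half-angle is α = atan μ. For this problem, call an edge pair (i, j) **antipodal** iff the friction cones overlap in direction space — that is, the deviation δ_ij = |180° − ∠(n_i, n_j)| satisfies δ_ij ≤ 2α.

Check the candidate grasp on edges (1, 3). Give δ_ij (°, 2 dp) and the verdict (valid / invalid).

α = atan 0.35 = 19.29°;  2α = 38.58°
edge 1: e_1 = (+1.80, +0.44);  n_1 = (+0.2375, -0.9714)
edge 3: e_3 = (-4.32, +0.86);  n_3 = (+0.1952, +0.9808)
∠(n_1, n_3) = 155.00°
δ = |180° − 155.00°| = 25.00°
25.00° ≤ 2α = 38.58°  →  valid

δ = 25.00°, valid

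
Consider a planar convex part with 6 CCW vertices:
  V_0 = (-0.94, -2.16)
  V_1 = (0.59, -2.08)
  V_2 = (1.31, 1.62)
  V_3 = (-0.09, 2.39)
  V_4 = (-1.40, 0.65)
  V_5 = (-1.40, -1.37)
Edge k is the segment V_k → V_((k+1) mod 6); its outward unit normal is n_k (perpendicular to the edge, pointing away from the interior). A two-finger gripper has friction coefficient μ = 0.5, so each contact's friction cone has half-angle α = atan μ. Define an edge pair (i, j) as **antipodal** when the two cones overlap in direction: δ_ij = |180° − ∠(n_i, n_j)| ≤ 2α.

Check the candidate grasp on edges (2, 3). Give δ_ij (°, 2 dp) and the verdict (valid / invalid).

α = atan 0.5 = 26.57°;  2α = 53.13°
edge 2: e_2 = (-1.40, +0.77);  n_2 = (+0.4819, +0.8762)
edge 3: e_3 = (-1.31, -1.74);  n_3 = (-0.7989, +0.6015)
∠(n_2, n_3) = 81.84°
δ = |180° − 81.84°| = 98.16°
98.16° > 2α = 53.13°  →  invalid

δ = 98.16°, invalid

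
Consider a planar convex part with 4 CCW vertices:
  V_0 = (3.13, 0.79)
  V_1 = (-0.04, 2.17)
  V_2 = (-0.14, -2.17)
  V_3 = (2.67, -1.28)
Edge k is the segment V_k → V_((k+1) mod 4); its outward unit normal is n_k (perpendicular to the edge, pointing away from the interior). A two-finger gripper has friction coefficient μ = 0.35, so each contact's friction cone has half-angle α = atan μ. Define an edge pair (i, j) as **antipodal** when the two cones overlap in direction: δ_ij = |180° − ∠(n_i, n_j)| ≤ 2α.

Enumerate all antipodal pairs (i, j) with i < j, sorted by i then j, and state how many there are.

α = atan 0.35 = 19.29°;  2α = 38.58°
n_0 = (+0.3991, +0.9169)
n_1 = (-0.9997, +0.0230)
n_2 = (+0.3019, -0.9533)
n_3 = (+0.9762, -0.2169)
  (0,1): δ = 67.79°  ·
  (0,2): δ = 41.10°  ·
  (0,3): δ = 101.00°  ·
  (1,2): δ = 71.11°  ·
  (1,3): δ = 11.21°  ✓
  (2,3): δ = 120.10°  ·
antipodal pairs: 1

count = 1; pairs: (1,3)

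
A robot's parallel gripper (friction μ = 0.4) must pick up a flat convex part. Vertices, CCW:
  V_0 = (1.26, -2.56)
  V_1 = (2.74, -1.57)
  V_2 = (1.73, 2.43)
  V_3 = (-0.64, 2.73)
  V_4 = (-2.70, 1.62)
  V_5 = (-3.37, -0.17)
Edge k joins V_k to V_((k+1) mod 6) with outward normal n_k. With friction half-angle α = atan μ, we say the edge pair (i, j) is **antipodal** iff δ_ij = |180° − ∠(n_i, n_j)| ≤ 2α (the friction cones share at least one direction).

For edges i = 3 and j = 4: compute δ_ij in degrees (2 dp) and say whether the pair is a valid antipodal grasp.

α = atan 0.4 = 21.80°;  2α = 43.60°
edge 3: e_3 = (-2.06, -1.11);  n_3 = (-0.4744, +0.8803)
edge 4: e_4 = (-0.67, -1.79);  n_4 = (-0.9365, +0.3505)
∠(n_3, n_4) = 41.16°
δ = |180° − 41.16°| = 138.84°
138.84° > 2α = 43.60°  →  invalid

δ = 138.84°, invalid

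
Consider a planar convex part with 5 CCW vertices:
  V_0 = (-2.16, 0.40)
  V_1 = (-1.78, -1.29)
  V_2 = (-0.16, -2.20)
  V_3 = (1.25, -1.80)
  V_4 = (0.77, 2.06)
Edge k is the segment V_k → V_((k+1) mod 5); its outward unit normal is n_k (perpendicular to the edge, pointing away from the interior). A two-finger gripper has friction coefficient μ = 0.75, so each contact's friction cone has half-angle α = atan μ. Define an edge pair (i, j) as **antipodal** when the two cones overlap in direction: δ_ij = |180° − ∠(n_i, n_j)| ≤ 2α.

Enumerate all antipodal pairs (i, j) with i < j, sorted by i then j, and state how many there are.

α = atan 0.75 = 36.87°;  2α = 73.74°
n_0 = (-0.9756, -0.2194)
n_1 = (-0.4898, -0.8719)
n_2 = (+0.2729, -0.9620)
n_3 = (+0.9924, +0.1234)
n_4 = (-0.4929, +0.8701)
  (0,1): δ = 132.00°  ·
  (0,2): δ = 86.83°  ·
  (0,3): δ = 5.58°  ✓
  (0,4): δ = 106.86°  ·
  (1,2): δ = 134.84°  ·
  (1,3): δ = 53.59°  ✓
  (1,4): δ = 58.86°  ✓
  (2,3): δ = 98.75°  ·
  (2,4): δ = 13.70°  ✓
  (3,4): δ = 67.55°  ✓
antipodal pairs: 5

count = 5; pairs: (0,3), (1,3), (1,4), (2,4), (3,4)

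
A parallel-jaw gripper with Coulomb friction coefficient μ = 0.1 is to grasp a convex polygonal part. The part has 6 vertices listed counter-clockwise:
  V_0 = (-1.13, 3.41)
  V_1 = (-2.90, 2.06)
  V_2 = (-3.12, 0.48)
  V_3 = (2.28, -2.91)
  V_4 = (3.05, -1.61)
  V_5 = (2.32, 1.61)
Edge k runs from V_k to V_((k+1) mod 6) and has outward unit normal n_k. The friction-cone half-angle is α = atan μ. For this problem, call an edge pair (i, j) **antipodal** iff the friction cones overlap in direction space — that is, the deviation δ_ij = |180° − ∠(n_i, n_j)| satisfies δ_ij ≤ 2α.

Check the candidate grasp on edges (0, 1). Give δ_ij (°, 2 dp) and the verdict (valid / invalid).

δ = 135.26°, invalid

α = atan 0.1 = 5.71°;  2α = 11.42°
edge 0: e_0 = (-1.77, -1.35);  n_0 = (-0.6064, +0.7951)
edge 1: e_1 = (-0.22, -1.58);  n_1 = (-0.9904, +0.1379)
∠(n_0, n_1) = 44.74°
δ = |180° − 44.74°| = 135.26°
135.26° > 2α = 11.42°  →  invalid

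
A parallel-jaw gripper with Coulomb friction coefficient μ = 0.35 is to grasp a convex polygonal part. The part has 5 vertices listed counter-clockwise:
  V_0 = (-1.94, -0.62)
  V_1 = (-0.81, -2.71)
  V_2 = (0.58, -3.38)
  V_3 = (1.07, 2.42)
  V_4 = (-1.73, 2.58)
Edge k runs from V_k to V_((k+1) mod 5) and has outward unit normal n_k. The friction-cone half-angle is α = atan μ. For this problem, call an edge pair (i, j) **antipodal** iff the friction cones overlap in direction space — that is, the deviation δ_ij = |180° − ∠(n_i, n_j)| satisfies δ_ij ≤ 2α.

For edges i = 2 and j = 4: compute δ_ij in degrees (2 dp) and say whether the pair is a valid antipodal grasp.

α = atan 0.35 = 19.29°;  2α = 38.58°
edge 2: e_2 = (+0.49, +5.80);  n_2 = (+0.9965, -0.0842)
edge 4: e_4 = (-0.21, -3.20);  n_4 = (-0.9979, +0.0655)
∠(n_2, n_4) = 178.93°
δ = |180° − 178.93°| = 1.07°
1.07° ≤ 2α = 38.58°  →  valid

δ = 1.07°, valid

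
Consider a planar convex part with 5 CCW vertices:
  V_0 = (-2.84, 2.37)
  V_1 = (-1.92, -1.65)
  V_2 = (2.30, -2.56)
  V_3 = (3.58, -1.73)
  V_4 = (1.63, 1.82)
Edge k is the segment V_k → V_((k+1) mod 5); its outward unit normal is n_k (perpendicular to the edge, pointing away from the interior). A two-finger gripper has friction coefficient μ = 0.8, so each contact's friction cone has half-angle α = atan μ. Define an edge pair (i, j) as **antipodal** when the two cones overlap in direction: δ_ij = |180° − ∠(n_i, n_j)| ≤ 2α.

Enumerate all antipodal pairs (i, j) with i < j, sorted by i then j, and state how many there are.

count = 6; pairs: (0,2), (0,3), (0,4), (1,3), (1,4), (2,4)

α = atan 0.8 = 38.66°;  2α = 77.32°
n_0 = (-0.9748, -0.2231)
n_1 = (-0.2108, -0.9775)
n_2 = (+0.5441, -0.8390)
n_3 = (+0.8765, +0.4814)
n_4 = (+0.1221, +0.9925)
  (0,1): δ = 115.06°  ·
  (0,2): δ = 69.93°  ✓
  (0,3): δ = 15.89°  ✓
  (0,4): δ = 70.09°  ✓
  (1,2): δ = 134.87°  ·
  (1,3): δ = 49.05°  ✓
  (1,4): δ = 5.15°  ✓
  (2,3): δ = 94.18°  ·
  (2,4): δ = 39.98°  ✓
  (3,4): δ = 125.79°  ·
antipodal pairs: 6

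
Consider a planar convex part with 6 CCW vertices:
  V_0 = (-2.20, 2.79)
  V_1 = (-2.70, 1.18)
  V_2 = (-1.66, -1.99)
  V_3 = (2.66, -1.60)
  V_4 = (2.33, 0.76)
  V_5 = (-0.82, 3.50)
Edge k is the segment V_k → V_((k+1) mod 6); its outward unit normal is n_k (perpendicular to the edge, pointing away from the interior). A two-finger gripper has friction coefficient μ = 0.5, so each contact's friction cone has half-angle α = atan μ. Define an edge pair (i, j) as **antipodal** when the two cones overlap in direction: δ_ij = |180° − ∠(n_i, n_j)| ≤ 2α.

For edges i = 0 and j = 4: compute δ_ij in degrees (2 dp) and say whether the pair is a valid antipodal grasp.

α = atan 0.5 = 26.57°;  2α = 53.13°
edge 0: e_0 = (-0.50, -1.61);  n_0 = (-0.9550, +0.2966)
edge 4: e_4 = (-3.15, +2.74);  n_4 = (+0.6563, +0.7545)
∠(n_0, n_4) = 113.77°
δ = |180° − 113.77°| = 66.23°
66.23° > 2α = 53.13°  →  invalid

δ = 66.23°, invalid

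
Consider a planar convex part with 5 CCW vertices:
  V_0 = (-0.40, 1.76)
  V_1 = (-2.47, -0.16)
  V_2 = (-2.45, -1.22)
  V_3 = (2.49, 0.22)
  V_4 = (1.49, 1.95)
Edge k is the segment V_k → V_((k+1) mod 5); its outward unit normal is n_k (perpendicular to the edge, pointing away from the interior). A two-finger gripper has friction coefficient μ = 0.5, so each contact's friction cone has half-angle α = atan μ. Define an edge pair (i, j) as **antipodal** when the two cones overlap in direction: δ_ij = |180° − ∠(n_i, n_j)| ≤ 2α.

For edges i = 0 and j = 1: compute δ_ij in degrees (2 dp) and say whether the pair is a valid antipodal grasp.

α = atan 0.5 = 26.57°;  2α = 53.13°
edge 0: e_0 = (-2.07, -1.92);  n_0 = (-0.6800, +0.7332)
edge 1: e_1 = (+0.02, -1.06);  n_1 = (-0.9998, -0.0189)
∠(n_0, n_1) = 48.23°
δ = |180° − 48.23°| = 131.77°
131.77° > 2α = 53.13°  →  invalid

δ = 131.77°, invalid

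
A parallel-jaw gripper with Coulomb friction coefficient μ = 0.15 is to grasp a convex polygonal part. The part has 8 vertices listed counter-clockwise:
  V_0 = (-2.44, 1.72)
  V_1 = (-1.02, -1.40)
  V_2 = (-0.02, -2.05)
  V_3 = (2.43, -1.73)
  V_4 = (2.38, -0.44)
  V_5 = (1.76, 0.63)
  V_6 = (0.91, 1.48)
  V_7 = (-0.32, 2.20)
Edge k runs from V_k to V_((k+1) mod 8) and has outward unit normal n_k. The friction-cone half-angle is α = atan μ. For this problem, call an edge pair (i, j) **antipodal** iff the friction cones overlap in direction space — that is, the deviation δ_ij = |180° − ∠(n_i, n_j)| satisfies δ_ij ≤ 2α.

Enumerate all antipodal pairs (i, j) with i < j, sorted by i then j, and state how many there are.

α = atan 0.15 = 8.53°;  2α = 17.06°
n_0 = (-0.9102, -0.4142)
n_1 = (-0.5450, -0.8384)
n_2 = (+0.1295, -0.9916)
n_3 = (+0.9992, +0.0387)
n_4 = (+0.8652, +0.5014)
n_5 = (+0.7071, +0.7071)
n_6 = (+0.5052, +0.8630)
n_7 = (-0.2208, +0.9753)
  (0,1): δ = 147.50°  ·
  (0,2): δ = 107.03°  ·
  (0,3): δ = 22.25°  ·
  (0,4): δ = 5.62°  ✓
  (0,5): δ = 20.53°  ·
  (0,6): δ = 35.19°  ·
  (0,7): δ = 78.29°  ·
  (1,2): δ = 139.53°  ·
  (1,3): δ = 54.76°  ·
  (1,4): δ = 26.89°  ·
  (1,5): δ = 11.98°  ✓
  (1,6): δ = 2.68°  ✓
  (1,7): δ = 45.78°  ·
  (2,3): δ = 95.22°  ·
  (2,4): δ = 67.35°  ·
  (2,5): δ = 52.44°  ·
  (2,6): δ = 37.78°  ·
  (2,7): δ = 5.32°  ✓
  (3,4): δ = 152.13°  ·
  (3,5): δ = 137.22°  ·
  (3,6): δ = 122.56°  ·
  (3,7): δ = 79.46°  ·
  (4,5): δ = 165.09°  ·
  (4,6): δ = 150.43°  ·
  (4,7): δ = 107.33°  ·
  (5,6): δ = 165.34°  ·
  (5,7): δ = 122.24°  ·
  (6,7): δ = 136.90°  ·
antipodal pairs: 4

count = 4; pairs: (0,4), (1,5), (1,6), (2,7)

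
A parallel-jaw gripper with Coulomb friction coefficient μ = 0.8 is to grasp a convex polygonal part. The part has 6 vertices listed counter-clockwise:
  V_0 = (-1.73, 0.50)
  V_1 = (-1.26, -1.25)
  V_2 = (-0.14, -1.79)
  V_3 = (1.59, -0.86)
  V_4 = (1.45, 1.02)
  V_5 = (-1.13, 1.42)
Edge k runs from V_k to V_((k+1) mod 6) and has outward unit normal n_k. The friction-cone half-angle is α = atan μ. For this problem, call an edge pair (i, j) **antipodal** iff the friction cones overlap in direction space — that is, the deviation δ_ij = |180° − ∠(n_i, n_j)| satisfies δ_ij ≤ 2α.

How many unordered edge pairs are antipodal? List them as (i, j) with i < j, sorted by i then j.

count = 8; pairs: (0,2), (0,3), (0,4), (1,3), (1,4), (2,4), (2,5), (3,5)

α = atan 0.8 = 38.66°;  2α = 77.32°
n_0 = (-0.9658, -0.2594)
n_1 = (-0.4343, -0.9008)
n_2 = (+0.4735, -0.8808)
n_3 = (+0.9972, +0.0743)
n_4 = (+0.1532, +0.9882)
n_5 = (-0.8376, +0.5463)
  (0,1): δ = 130.77°  ·
  (0,2): δ = 76.77°  ✓
  (0,3): δ = 10.77°  ✓
  (0,4): δ = 66.15°  ✓
  (0,5): δ = 131.86°  ·
  (1,2): δ = 126.00°  ·
  (1,3): δ = 60.00°  ✓
  (1,4): δ = 16.93°  ✓
  (1,5): δ = 82.63°  ·
  (2,3): δ = 114.00°  ·
  (2,4): δ = 37.07°  ✓
  (2,5): δ = 28.63°  ✓
  (3,4): δ = 103.07°  ·
  (3,5): δ = 37.37°  ✓
  (4,5): δ = 114.30°  ·
antipodal pairs: 8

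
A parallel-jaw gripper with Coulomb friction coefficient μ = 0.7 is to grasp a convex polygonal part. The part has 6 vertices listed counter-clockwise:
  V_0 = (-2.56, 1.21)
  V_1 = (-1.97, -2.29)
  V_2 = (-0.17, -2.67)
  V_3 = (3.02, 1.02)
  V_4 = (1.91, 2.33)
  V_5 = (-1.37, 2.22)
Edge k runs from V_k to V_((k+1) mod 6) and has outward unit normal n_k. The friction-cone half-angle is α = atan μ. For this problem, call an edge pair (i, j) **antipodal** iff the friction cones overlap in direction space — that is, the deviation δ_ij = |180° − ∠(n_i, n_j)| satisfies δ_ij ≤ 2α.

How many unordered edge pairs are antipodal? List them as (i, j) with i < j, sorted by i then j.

count = 7; pairs: (0,2), (0,3), (1,3), (1,4), (1,5), (2,4), (2,5)

α = atan 0.7 = 34.99°;  2α = 69.98°
n_0 = (-0.9861, -0.1662)
n_1 = (-0.2066, -0.9784)
n_2 = (+0.7565, -0.6540)
n_3 = (+0.7629, +0.6465)
n_4 = (-0.0335, +0.9994)
n_5 = (-0.6471, +0.7624)
  (0,1): δ = 111.49°  ·
  (0,2): δ = 50.41°  ✓
  (0,3): δ = 30.71°  ✓
  (0,4): δ = 82.35°  ·
  (0,5): δ = 120.75°  ·
  (1,2): δ = 118.92°  ·
  (1,3): δ = 37.80°  ✓
  (1,4): δ = 13.84°  ✓
  (1,5): δ = 52.24°  ✓
  (2,3): δ = 98.88°  ·
  (2,4): δ = 47.24°  ✓
  (2,5): δ = 8.83°  ✓
  (3,4): δ = 128.35°  ·
  (3,5): δ = 89.95°  ·
  (4,5): δ = 141.60°  ·
antipodal pairs: 7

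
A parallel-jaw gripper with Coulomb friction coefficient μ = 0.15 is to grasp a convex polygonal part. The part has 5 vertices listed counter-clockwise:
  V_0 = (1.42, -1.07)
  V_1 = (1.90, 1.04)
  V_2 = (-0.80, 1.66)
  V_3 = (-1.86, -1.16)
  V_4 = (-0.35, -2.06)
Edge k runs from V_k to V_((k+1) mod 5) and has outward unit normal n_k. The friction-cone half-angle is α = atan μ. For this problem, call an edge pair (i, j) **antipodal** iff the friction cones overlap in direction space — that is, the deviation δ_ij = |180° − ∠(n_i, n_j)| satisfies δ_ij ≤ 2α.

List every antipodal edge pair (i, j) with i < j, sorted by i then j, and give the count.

α = atan 0.15 = 8.53°;  2α = 17.06°
n_0 = (+0.9751, -0.2218)
n_1 = (+0.2238, +0.9746)
n_2 = (-0.9361, +0.3519)
n_3 = (-0.5120, -0.8590)
n_4 = (+0.4882, -0.8728)
  (0,1): δ = 90.12°  ·
  (0,2): δ = 7.78°  ✓
  (0,3): δ = 72.02°  ·
  (0,4): δ = 132.04°  ·
  (1,2): δ = 97.67°  ·
  (1,3): δ = 17.86°  ·
  (1,4): δ = 42.15°  ·
  (2,3): δ = 100.20°  ·
  (2,4): δ = 40.18°  ·
  (3,4): δ = 119.98°  ·
antipodal pairs: 1

count = 1; pairs: (0,2)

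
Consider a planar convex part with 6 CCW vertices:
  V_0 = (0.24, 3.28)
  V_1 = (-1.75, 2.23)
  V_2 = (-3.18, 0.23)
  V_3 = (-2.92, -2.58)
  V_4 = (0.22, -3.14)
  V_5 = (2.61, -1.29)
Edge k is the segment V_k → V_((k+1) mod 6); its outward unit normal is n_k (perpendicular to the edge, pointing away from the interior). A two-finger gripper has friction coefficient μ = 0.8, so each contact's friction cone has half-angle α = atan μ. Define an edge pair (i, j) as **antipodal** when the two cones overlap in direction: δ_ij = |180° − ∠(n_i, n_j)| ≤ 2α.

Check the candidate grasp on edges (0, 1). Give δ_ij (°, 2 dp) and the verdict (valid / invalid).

α = atan 0.8 = 38.66°;  2α = 77.32°
edge 0: e_0 = (-1.99, -1.05);  n_0 = (-0.4667, +0.8844)
edge 1: e_1 = (-1.43, -2.00);  n_1 = (-0.8135, +0.5816)
∠(n_0, n_1) = 26.62°
δ = |180° − 26.62°| = 153.38°
153.38° > 2α = 77.32°  →  invalid

δ = 153.38°, invalid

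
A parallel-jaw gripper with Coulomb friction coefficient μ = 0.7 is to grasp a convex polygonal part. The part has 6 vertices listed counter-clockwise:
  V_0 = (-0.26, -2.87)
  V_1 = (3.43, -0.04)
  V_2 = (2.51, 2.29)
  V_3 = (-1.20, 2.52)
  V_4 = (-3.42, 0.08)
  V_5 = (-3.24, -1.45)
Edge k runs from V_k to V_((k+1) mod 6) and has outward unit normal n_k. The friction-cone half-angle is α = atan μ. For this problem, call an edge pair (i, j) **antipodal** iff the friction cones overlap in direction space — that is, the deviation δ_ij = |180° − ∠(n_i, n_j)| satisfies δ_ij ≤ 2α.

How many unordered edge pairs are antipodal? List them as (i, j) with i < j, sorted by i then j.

count = 7; pairs: (0,2), (0,3), (0,4), (1,3), (1,4), (1,5), (2,5)

α = atan 0.7 = 34.99°;  2α = 69.98°
n_0 = (+0.6086, -0.7935)
n_1 = (+0.9301, +0.3673)
n_2 = (+0.0619, +0.9981)
n_3 = (-0.7397, +0.6730)
n_4 = (-0.9932, -0.1168)
n_5 = (-0.4302, -0.9027)
  (0,1): δ = 105.94°  ·
  (0,2): δ = 41.03°  ✓
  (0,3): δ = 10.22°  ✓
  (0,4): δ = 59.22°  ✓
  (0,5): δ = 117.04°  ·
  (1,2): δ = 115.09°  ·
  (1,3): δ = 63.84°  ✓
  (1,4): δ = 14.84°  ✓
  (1,5): δ = 42.98°  ✓
  (2,3): δ = 128.75°  ·
  (2,4): δ = 79.74°  ·
  (2,5): δ = 21.93°  ✓
  (3,4): δ = 130.99°  ·
  (3,5): δ = 73.18°  ·
  (4,5): δ = 122.19°  ·
antipodal pairs: 7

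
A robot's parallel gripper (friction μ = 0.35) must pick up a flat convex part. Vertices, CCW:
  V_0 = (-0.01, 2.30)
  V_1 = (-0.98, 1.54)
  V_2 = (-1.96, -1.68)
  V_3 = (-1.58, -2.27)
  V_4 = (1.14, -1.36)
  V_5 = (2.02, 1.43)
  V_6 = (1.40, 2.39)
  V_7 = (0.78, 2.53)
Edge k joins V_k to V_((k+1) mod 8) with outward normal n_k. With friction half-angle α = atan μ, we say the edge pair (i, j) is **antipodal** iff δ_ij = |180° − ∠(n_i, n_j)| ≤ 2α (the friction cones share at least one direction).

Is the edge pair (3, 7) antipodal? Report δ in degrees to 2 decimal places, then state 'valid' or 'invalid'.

α = atan 0.35 = 19.29°;  2α = 38.58°
edge 3: e_3 = (+2.72, +0.91);  n_3 = (+0.3173, -0.9483)
edge 7: e_7 = (-0.79, -0.23);  n_7 = (-0.2795, +0.9601)
∠(n_3, n_7) = 177.73°
δ = |180° − 177.73°| = 2.27°
2.27° ≤ 2α = 38.58°  →  valid

δ = 2.27°, valid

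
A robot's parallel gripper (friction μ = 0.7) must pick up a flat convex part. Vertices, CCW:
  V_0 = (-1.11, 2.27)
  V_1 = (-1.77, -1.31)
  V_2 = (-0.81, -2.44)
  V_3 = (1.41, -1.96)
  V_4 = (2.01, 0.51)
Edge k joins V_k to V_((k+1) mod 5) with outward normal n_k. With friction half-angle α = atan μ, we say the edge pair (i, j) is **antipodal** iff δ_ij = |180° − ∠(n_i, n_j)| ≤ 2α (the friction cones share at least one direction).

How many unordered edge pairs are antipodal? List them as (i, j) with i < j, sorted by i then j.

count = 5; pairs: (0,2), (0,3), (1,3), (1,4), (2,4)

α = atan 0.7 = 34.99°;  2α = 69.98°
n_0 = (-0.9834, +0.1813)
n_1 = (-0.7621, -0.6475)
n_2 = (+0.2113, -0.9774)
n_3 = (+0.9717, -0.2361)
n_4 = (+0.4913, +0.8710)
  (0,1): δ = 129.20°  ·
  (0,2): δ = 67.35°  ✓
  (0,3): δ = 3.21°  ✓
  (0,4): δ = 71.02°  ·
  (1,2): δ = 118.15°  ·
  (1,3): δ = 54.00°  ✓
  (1,4): δ = 20.22°  ✓
  (2,3): δ = 115.85°  ·
  (2,4): δ = 41.63°  ✓
  (3,4): δ = 105.77°  ·
antipodal pairs: 5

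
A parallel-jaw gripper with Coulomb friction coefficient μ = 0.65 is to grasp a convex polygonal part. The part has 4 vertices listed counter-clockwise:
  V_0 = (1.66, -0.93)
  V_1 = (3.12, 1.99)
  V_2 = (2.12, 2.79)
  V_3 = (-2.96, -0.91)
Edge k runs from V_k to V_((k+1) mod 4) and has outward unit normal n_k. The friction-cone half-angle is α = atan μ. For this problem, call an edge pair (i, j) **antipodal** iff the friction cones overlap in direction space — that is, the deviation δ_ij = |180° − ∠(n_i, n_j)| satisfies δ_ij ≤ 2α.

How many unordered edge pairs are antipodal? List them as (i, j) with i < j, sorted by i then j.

α = atan 0.65 = 33.02°;  2α = 66.05°
n_0 = (+0.8944, -0.4472)
n_1 = (+0.6247, +0.7809)
n_2 = (-0.5887, +0.8083)
n_3 = (-0.0043, -1.0000)
  (0,1): δ = 102.09°  ·
  (0,2): δ = 27.37°  ✓
  (0,3): δ = 116.32°  ·
  (1,2): δ = 105.27°  ·
  (1,3): δ = 38.41°  ✓
  (2,3): δ = 36.32°  ✓
antipodal pairs: 3

count = 3; pairs: (0,2), (1,3), (2,3)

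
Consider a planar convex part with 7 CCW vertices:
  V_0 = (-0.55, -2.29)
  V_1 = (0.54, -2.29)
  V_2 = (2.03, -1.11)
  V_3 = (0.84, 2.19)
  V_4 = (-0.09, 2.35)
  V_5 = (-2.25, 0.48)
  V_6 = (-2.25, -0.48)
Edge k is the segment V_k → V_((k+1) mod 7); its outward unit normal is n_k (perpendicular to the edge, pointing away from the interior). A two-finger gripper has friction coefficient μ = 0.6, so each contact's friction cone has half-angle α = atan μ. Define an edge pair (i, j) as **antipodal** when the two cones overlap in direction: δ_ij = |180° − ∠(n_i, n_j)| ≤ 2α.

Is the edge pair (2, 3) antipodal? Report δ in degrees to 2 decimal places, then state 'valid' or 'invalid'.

δ = 119.59°, invalid

α = atan 0.6 = 30.96°;  2α = 61.93°
edge 2: e_2 = (-1.19, +3.30);  n_2 = (+0.9407, +0.3392)
edge 3: e_3 = (-0.93, +0.16);  n_3 = (+0.1696, +0.9855)
∠(n_2, n_3) = 60.41°
δ = |180° − 60.41°| = 119.59°
119.59° > 2α = 61.93°  →  invalid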